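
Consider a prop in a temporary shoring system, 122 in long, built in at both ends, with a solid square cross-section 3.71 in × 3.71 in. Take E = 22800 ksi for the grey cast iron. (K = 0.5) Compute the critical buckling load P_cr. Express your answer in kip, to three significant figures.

P_cr ≈ 955 kip

I = a⁴/12 = 3.71⁴/12 = 15.79 in⁴
Effective length L_e = K·L = 0.5 × 122 = 61.00 in
P_cr = π²EI / L_e² = π² × 22800×10³ × 15.79 / 61.00² = 9.547×10^5 lb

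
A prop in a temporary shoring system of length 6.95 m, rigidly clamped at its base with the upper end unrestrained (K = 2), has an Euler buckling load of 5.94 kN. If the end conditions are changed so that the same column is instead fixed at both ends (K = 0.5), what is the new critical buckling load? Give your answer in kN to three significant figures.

P_cr ∝ 1/K², so P_cr,new = P_cr,old × (K_old/K_new)² = 5.94 × (2/0.5)²
= 5.94 × 16.00 = 95.0 kN

P_cr ≈ 95.0 kN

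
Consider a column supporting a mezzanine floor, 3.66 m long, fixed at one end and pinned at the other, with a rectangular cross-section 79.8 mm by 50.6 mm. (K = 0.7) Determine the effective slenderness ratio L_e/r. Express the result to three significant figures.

For a rectangle r_min = b/√12 = 50.6/√12 = 14.61 mm
L_e = K·L = 0.7 × 3.66 m = 2.562 m = 2562.0 mm
λ = L_e / r_min = 2562.0 / 14.61 = 175

λ ≈ 175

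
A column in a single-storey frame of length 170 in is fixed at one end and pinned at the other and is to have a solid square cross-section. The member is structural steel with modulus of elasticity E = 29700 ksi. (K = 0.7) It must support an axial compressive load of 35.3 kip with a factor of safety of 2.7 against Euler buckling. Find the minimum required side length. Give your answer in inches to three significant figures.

Required P_cr = n·P = 2.7 × 35.3 = 95.31 kip
L_e = K·L = 0.7 × 170 = 119.0 in
Required I = P_cr·L_e²/(π²E) = 9.531×10^4 × 119.0² / (π² × 2.97×10^7) = 4.604 in⁴
Solid square: I = a⁴/12  ⇒  a = (12I)^(1/4) = (12×4.604)^(1/4) = 2.73 in

a ≈ 2.73 in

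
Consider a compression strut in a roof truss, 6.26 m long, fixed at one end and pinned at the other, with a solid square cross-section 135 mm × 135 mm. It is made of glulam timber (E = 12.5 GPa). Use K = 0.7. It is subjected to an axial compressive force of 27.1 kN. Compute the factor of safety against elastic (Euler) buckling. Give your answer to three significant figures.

n ≈ 6.56

I = a⁴/12 = 135⁴/12 = 2.768×10^7 mm⁴
I = 2.768×10^7 mm⁴ = 2.768×10^-5 m⁴
Effective length L_e = K·L = 0.7 × 6.26 = 4.382 m
P_cr = π²EI / L_e² = π² × 12.5×10⁹ × 2.768×10^-5 / 4.382² = 1.778×10^5 N
Factor of safety n = P_cr / P = 177.84 / 27.1 = 6.56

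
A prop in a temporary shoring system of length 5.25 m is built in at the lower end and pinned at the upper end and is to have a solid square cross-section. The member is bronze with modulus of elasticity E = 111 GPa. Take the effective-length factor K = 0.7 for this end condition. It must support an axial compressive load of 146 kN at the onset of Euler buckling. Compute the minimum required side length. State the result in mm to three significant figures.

a ≈ 68.2 mm

L_e = K·L = 0.7 × 5.25 = 3.675 m
Required I = P_cr·L_e²/(π²E) = 1.460×10^5 × 3.675² / (π² × 1.11×10^11) = 1.800×10^-6 m⁴
I_req = 1.800×10^6 mm⁴
Solid square: I = a⁴/12  ⇒  a = (12I)^(1/4) = (12×1.800×10^6)^(1/4) = 68.2 mm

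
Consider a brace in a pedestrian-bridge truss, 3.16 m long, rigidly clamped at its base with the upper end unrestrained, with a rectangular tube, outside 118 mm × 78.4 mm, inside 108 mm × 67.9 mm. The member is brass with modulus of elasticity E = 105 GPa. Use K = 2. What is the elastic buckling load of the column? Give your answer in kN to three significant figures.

Weak-axis I_min = (h_o·b_o³ − h_i·b_i³)/12 with b_o = 78.4, b_i = 67.90 mm (shorter outer/inner sides).
I_min = (118×78.4³ − 108.0×67.90³)/12 = 1.921×10^6 mm⁴
I = 1.921×10^6 mm⁴ = 1.921×10^-6 m⁴
Effective length L_e = K·L = 2 × 3.16 = 6.320 m
P_cr = π²EI / L_e² = π² × 105×10⁹ × 1.921×10^-6 / 6.320² = 4.984×10^4 N

P_cr ≈ 49.8 kN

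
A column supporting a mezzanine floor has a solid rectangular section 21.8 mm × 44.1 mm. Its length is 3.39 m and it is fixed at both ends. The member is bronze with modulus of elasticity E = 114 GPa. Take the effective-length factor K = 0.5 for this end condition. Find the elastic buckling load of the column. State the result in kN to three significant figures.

P_cr ≈ 14.9 kN

Buckling occurs about the weak axis: I_min = h·b³/12 with b = 21.8 mm (the shorter side).
I_min = 44.1×21.8³/12 = 3.807×10^4 mm⁴
I = 3.807×10^4 mm⁴ = 3.807×10^-8 m⁴
Effective length L_e = K·L = 0.5 × 3.39 = 1.695 m
P_cr = π²EI / L_e² = π² × 114×10⁹ × 3.807×10^-8 / 1.695² = 1.491×10^4 N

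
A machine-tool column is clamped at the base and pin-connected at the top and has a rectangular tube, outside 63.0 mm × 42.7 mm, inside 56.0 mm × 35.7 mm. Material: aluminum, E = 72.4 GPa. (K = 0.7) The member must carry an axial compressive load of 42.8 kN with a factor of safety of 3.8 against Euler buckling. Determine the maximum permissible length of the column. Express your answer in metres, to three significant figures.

Weak-axis I_min = (h_o·b_o³ − h_i·b_i³)/12 with b_o = 42.7, b_i = 35.70 mm (shorter outer/inner sides).
I_min = (63.0×42.7³ − 56.00×35.70³)/12 = 1.964×10^5 mm⁴
I = 1.964×10^-7 m⁴
Required critical load P_cr = n·P = 3.8 × 42.8 = 162.6 kN = 1.626×10^5 N
From P_cr = π²EI/(K·L)²:  L = (1/K)·√(π²EI/P_cr) = (1/0.7)·√(π²×7.24×10^10×1.964×10^-7/1.626×10^5)
L = 1.33 m

L_max ≈ 1.33 m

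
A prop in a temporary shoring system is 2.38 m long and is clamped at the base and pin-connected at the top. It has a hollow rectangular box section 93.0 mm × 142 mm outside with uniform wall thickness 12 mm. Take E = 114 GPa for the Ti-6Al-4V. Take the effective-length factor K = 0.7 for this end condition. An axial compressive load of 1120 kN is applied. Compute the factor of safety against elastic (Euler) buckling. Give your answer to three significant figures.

n ≈ 2.28

Inner dimensions: h_i = 142 − 2×12 = 118.0 mm, b_i = 93.0 − 2×12 = 69.00 mm
Weak-axis I_min = (h_o·b_o³ − h_i·b_i³)/12 with b_o = 93.0, b_i = 69.00 mm (shorter outer/inner sides).
I_min = (142×93.0³ − 118.0×69.00³)/12 = 6.288×10^6 mm⁴
I = 6.288×10^6 mm⁴ = 6.288×10^-6 m⁴
Effective length L_e = K·L = 0.7 × 2.38 = 1.666 m
P_cr = π²EI / L_e² = π² × 114×10⁹ × 6.288×10^-6 / 1.666² = 2.549×10^6 N
Factor of safety n = P_cr / P = 2548.9 / 1120 = 2.28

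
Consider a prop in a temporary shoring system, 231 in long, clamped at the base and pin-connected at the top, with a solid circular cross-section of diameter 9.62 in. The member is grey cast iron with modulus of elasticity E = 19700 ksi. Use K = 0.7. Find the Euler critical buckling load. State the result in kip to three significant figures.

P_cr ≈ 3130 kip

I = πd⁴/64 = π×9.62⁴/64 = 420.4 in⁴
Effective length L_e = K·L = 0.7 × 231 = 161.7 in
P_cr = π²EI / L_e² = π² × 19700×10³ × 420.4 / 161.7² = 3.126×10^6 lb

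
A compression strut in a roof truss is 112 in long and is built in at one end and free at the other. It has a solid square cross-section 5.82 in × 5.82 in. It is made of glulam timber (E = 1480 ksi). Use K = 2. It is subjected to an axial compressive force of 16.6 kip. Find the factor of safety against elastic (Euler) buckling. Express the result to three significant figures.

I = a⁴/12 = 5.82⁴/12 = 95.61 in⁴
Effective length L_e = K·L = 2 × 112 = 224.0 in
P_cr = π²EI / L_e² = π² × 1480×10³ × 95.61 / 224.0² = 2.783×10^4 lb
Factor of safety n = P_cr / P = 27.834 / 16.6 = 1.68

n ≈ 1.68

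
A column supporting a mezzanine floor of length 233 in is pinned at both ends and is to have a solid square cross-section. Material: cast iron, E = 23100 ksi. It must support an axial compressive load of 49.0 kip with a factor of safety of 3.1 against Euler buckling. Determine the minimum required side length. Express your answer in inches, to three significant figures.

Required P_cr = n·P = 3.1 × 49.0 = 151.9 kip
L_e = K·L = 1 × 233 = 233.0 in
Required I = P_cr·L_e²/(π²E) = 1.519×10^5 × 233.0² / (π² × 2.31×10^7) = 36.17 in⁴
Solid square: I = a⁴/12  ⇒  a = (12I)^(1/4) = (12×36.17)^(1/4) = 4.56 in

a ≈ 4.56 in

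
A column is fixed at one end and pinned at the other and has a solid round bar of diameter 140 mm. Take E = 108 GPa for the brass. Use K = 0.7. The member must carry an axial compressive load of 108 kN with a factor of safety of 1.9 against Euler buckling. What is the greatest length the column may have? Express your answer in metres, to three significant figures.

I = πd⁴/64 = π×140⁴/64 = 1.886×10^7 mm⁴
I = 1.886×10^-5 m⁴
Required critical load P_cr = n·P = 1.9 × 108 = 205.2 kN = 2.052×10^5 N
From P_cr = π²EI/(K·L)²:  L = (1/K)·√(π²EI/P_cr) = (1/0.7)·√(π²×1.08×10^11×1.886×10^-5/2.052×10^5)
L = 14.1 m

L_max ≈ 14.1 m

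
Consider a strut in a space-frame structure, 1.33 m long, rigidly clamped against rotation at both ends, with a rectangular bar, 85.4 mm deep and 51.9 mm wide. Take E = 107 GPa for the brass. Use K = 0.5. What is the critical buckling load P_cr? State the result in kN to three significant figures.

Buckling occurs about the weak axis: I_min = h·b³/12 with b = 51.9 mm (the shorter side).
I_min = 85.4×51.9³/12 = 9.949×10^5 mm⁴
I = 9.949×10^5 mm⁴ = 9.949×10^-7 m⁴
Effective length L_e = K·L = 0.5 × 1.33 = 0.6650 m
P_cr = π²EI / L_e² = π² × 107×10⁹ × 9.949×10^-7 / 0.6650² = 2.376×10^6 N

P_cr ≈ 2380 kN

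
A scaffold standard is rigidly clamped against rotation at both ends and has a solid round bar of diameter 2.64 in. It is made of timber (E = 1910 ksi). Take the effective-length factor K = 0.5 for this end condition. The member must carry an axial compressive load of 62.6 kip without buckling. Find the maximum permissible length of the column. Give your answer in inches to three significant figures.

I = πd⁴/64 = π×2.64⁴/64 = 2.384 in⁴
At the buckling limit P_cr = P = 6.260×10^4 lb
From P_cr = π²EI/(K·L)²:  L = (1/K)·√(π²EI/P_cr) = (1/0.5)·√(π²×1.91×10^6×2.384/6.260×10^4)
L = 53.6 in

L_max ≈ 53.6 in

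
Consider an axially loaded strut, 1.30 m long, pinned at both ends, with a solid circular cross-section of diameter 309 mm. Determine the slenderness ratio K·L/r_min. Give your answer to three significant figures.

λ ≈ 16.8

For a solid circle r = d/4 = 309/4 = 77.25 mm
L_e = K·L = 1 × 1.30 m = 1.300 m = 1300.0 mm
λ = L_e / r_min = 1300.0 / 77.25 = 16.8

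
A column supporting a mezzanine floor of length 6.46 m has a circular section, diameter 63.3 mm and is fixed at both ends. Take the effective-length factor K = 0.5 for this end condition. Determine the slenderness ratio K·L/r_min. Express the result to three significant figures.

For a solid circle r = d/4 = 63.3/4 = 15.82 mm
L_e = K·L = 0.5 × 6.46 m = 3.230 m = 3230.0 mm
λ = L_e / r_min = 3230.0 / 15.82 = 204

λ ≈ 204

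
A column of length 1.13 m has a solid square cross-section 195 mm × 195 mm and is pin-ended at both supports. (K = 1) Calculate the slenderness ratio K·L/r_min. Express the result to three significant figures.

For a square r = a/√12 = 195/√12 = 56.29 mm
L_e = K·L = 1 × 1.13 m = 1.130 m = 1130.0 mm
λ = L_e / r_min = 1130.0 / 56.29 = 20.1

λ ≈ 20.1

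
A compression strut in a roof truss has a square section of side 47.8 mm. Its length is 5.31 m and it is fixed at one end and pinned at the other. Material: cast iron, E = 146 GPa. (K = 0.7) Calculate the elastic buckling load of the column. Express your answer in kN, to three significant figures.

P_cr ≈ 45.4 kN

I = a⁴/12 = 47.8⁴/12 = 4.350×10^5 mm⁴
I = 4.350×10^5 mm⁴ = 4.350×10^-7 m⁴
Effective length L_e = K·L = 0.7 × 5.31 = 3.717 m
P_cr = π²EI / L_e² = π² × 146×10⁹ × 4.350×10^-7 / 3.717² = 4.537×10^4 N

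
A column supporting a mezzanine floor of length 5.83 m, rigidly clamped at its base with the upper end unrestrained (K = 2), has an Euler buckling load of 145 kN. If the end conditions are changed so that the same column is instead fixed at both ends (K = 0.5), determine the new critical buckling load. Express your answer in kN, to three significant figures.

P_cr ≈ 2320 kN

P_cr ∝ 1/K², so P_cr,new = P_cr,old × (K_old/K_new)² = 145 × (2/0.5)²
= 145 × 16.00 = 2320 kN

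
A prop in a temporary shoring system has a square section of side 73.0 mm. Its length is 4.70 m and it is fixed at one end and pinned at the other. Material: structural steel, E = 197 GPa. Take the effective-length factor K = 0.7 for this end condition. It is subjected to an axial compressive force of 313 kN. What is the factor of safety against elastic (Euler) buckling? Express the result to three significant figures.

I = a⁴/12 = 73.0⁴/12 = 2.367×10^6 mm⁴
I = 2.367×10^6 mm⁴ = 2.367×10^-6 m⁴
Effective length L_e = K·L = 0.7 × 4.70 = 3.290 m
P_cr = π²EI / L_e² = π² × 197×10⁹ × 2.367×10^-6 / 3.290² = 4.251×10^5 N
Factor of safety n = P_cr / P = 425.09 / 313 = 1.36

n ≈ 1.36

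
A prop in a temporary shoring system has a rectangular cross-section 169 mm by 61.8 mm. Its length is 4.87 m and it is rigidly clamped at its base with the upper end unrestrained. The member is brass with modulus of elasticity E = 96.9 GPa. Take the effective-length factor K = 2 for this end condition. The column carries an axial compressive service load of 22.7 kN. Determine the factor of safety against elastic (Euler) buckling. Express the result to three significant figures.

n ≈ 1.48

Buckling occurs about the weak axis: I_min = h·b³/12 with b = 61.8 mm (the shorter side).
I_min = 169×61.8³/12 = 3.324×10^6 mm⁴
I = 3.324×10^6 mm⁴ = 3.324×10^-6 m⁴
Effective length L_e = K·L = 2 × 4.87 = 9.740 m
P_cr = π²EI / L_e² = π² × 96.9×10⁹ × 3.324×10^-6 / 9.740² = 3.351×10^4 N
Factor of safety n = P_cr / P = 33.510 / 22.7 = 1.48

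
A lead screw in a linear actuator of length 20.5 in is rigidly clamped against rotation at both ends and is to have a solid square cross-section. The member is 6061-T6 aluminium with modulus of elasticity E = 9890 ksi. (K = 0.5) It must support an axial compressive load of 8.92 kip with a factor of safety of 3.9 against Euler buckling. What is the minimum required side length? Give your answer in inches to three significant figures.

a ≈ 0.819 in

Required P_cr = n·P = 3.9 × 8.92 = 34.79 kip
L_e = K·L = 0.5 × 20.5 = 10.25 in
Required I = P_cr·L_e²/(π²E) = 3.479×10^4 × 10.25² / (π² × 9.89×10^6) = 3.744×10^-2 in⁴
Solid square: I = a⁴/12  ⇒  a = (12I)^(1/4) = (12×3.744×10^-2)^(1/4) = 0.819 in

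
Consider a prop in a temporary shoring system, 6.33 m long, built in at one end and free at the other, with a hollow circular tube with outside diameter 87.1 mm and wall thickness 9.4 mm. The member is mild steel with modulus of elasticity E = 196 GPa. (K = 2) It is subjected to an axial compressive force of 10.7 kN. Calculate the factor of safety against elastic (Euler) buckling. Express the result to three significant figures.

n ≈ 1.98

Inner diameter d_i = 87.1 − 2×9.4 = 68.30 mm
I = π(d_o⁴ − d_i⁴)/64 = π(87.1⁴ − 68.30⁴)/64 = 1.757×10^6 mm⁴
I = 1.757×10^6 mm⁴ = 1.757×10^-6 m⁴
Effective length L_e = K·L = 2 × 6.33 = 12.66 m
P_cr = π²EI / L_e² = π² × 196×10⁹ × 1.757×10^-6 / 12.66² = 2.121×10^4 N
Factor of safety n = P_cr / P = 21.206 / 10.7 = 1.98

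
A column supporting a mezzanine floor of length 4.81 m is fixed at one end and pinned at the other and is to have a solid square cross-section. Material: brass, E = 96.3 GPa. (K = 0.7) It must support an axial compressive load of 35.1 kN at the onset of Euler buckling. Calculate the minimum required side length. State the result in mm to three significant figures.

a ≈ 47.3 mm

L_e = K·L = 0.7 × 4.81 = 3.367 m
Required I = P_cr·L_e²/(π²E) = 3.510×10^4 × 3.367² / (π² × 9.63×10^10) = 4.187×10^-7 m⁴
I_req = 4.187×10^5 mm⁴
Solid square: I = a⁴/12  ⇒  a = (12I)^(1/4) = (12×4.187×10^5)^(1/4) = 47.3 mm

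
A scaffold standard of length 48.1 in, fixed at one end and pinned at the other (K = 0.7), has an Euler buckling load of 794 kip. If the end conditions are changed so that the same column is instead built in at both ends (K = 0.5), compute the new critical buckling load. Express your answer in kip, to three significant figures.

P_cr ≈ 1560 kip

P_cr ∝ 1/K², so P_cr,new = P_cr,old × (K_old/K_new)² = 794 × (0.7/0.5)²
= 794 × 1.960 = 1560 kip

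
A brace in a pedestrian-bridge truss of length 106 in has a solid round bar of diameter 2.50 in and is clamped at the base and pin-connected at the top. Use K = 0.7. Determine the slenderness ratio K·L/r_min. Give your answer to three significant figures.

λ ≈ 119

For a solid circle r = d/4 = 2.50/4 = 0.6250 in
L_e = K·L = 0.7 × 106 = 74.20 in
λ = L_e / r_min = 74.200 / 0.6250 = 119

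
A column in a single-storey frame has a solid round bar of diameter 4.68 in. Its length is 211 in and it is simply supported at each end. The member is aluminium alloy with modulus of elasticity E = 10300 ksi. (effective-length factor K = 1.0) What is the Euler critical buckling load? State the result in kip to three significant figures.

I = πd⁴/64 = π×4.68⁴/64 = 23.55 in⁴
Effective length L_e = K·L = 1 × 211 = 211.0 in
P_cr = π²EI / L_e² = π² × 10300×10³ × 23.55 / 211.0² = 5.377×10^4 lb

P_cr ≈ 53.8 kip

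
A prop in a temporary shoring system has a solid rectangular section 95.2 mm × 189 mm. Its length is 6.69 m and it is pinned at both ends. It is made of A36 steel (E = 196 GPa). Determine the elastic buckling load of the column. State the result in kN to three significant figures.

P_cr ≈ 587 kN

Buckling occurs about the weak axis: I_min = h·b³/12 with b = 95.2 mm (the shorter side).
I_min = 189×95.2³/12 = 1.359×10^7 mm⁴
I = 1.359×10^7 mm⁴ = 1.359×10^-5 m⁴
Effective length L_e = K·L = 1 × 6.69 = 6.690 m
P_cr = π²EI / L_e² = π² × 196×10⁹ × 1.359×10^-5 / 6.690² = 5.873×10^5 N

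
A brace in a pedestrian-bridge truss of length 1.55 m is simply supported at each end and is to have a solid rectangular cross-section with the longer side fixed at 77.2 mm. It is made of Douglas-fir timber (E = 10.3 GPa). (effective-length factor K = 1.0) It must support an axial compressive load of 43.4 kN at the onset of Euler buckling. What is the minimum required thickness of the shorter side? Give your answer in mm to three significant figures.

b ≈ 54.2 mm

L_e = K·L = 1 × 1.55 = 1.550 m
Required I = P_cr·L_e²/(π²E) = 4.340×10^4 × 1.550² / (π² × 1.03×10^10) = 1.026×10^-6 m⁴
I_req = 1.026×10^6 mm⁴
Rectangle, weak axis: I_min = h·b³/12 with h = 77.2 mm fixed  ⇒  b = (12I/h)^(1/3) = 54.2 mm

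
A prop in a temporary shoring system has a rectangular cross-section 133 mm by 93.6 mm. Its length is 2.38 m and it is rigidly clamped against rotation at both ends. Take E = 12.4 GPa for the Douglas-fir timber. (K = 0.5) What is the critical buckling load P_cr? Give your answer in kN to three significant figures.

P_cr ≈ 785 kN

Buckling occurs about the weak axis: I_min = h·b³/12 with b = 93.6 mm (the shorter side).
I_min = 133×93.6³/12 = 9.089×10^6 mm⁴
I = 9.089×10^6 mm⁴ = 9.089×10^-6 m⁴
Effective length L_e = K·L = 0.5 × 2.38 = 1.190 m
P_cr = π²EI / L_e² = π² × 12.4×10⁹ × 9.089×10^-6 / 1.190² = 7.855×10^5 N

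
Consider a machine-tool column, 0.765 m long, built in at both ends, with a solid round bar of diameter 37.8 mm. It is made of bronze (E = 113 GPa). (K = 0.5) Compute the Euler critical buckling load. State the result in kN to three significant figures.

P_cr ≈ 764 kN

I = πd⁴/64 = π×37.8⁴/64 = 1.002×10^5 mm⁴
I = 1.002×10^5 mm⁴ = 1.002×10^-7 m⁴
Effective length L_e = K·L = 0.5 × 0.765 = 0.3825 m
P_cr = π²EI / L_e² = π² × 113×10⁹ × 1.002×10^-7 / 0.3825² = 7.639×10^5 N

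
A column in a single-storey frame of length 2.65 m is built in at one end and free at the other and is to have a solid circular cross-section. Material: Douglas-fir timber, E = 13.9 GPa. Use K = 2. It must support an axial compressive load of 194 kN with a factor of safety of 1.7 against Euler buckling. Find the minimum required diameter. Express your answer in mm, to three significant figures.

Required P_cr = n·P = 1.7 × 194 = 329.8 kN
L_e = K·L = 2 × 2.65 = 5.300 m
Required I = P_cr·L_e²/(π²E) = 3.298×10^5 × 5.300² / (π² × 1.39×10^10) = 6.753×10^-5 m⁴
I_req = 6.753×10^7 mm⁴
Solid circle: I = πd⁴/64  ⇒  d = (64I/π)^(1/4) = (64×6.753×10^7/π)^(1/4) = 193 mm

d ≈ 193 mm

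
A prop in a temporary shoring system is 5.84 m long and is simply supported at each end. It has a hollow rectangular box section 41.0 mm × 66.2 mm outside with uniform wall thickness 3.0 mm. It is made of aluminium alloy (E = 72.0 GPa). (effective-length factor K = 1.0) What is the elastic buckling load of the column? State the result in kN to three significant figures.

Inner dimensions: h_i = 66.2 − 2×3.0 = 60.20 mm, b_i = 41.0 − 2×3.0 = 35.00 mm
Weak-axis I_min = (h_o·b_o³ − h_i·b_i³)/12 with b_o = 41.0, b_i = 35.00 mm (shorter outer/inner sides).
I_min = (66.2×41.0³ − 60.20×35.00³)/12 = 1.651×10^5 mm⁴
I = 1.651×10^5 mm⁴ = 1.651×10^-7 m⁴
Effective length L_e = K·L = 1 × 5.84 = 5.840 m
P_cr = π²EI / L_e² = π² × 72.0×10⁹ × 1.651×10^-7 / 5.840² = 3.440×10^3 N

P_cr ≈ 3.44 kN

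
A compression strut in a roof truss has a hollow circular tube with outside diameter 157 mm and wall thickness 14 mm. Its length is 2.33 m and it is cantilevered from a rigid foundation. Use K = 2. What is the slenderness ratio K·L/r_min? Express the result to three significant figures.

Inner diameter d_i = 157 − 2×14 = 129.0 mm
I = π(d_o⁴ − d_i⁴)/64 = π(157⁴ − 129.0⁴)/64 = 1.623×10^7 mm⁴
A = 6.289×10^3 mm²;  r_min = √(I/A) = √(1.623×10^7/6.289×10^3) = 50.80 mm
L_e = K·L = 2 × 2.33 m = 4.660 m = 4660.0 mm
λ = L_e / r_min = 4660.0 / 50.80 = 91.7

λ ≈ 91.7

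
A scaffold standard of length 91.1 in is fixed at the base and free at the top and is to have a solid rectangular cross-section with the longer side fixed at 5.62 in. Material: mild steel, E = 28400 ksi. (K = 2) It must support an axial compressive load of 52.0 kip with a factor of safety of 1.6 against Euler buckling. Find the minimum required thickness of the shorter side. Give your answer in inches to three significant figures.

Required P_cr = n·P = 1.6 × 52.0 = 83.20 kip
L_e = K·L = 2 × 91.1 = 182.2 in
Required I = P_cr·L_e²/(π²E) = 8.320×10^4 × 182.2² / (π² × 2.84×10^7) = 9.854 in⁴
Rectangle, weak axis: I_min = h·b³/12 with h = 5.62 in fixed  ⇒  b = (12I/h)^(1/3) = 2.76 in

b ≈ 2.76 in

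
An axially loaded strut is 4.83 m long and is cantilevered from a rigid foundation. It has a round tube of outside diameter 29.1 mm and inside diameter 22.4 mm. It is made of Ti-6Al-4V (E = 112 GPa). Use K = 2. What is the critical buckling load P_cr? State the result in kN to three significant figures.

d_o = 29.1 mm, d_i = 22.4 mm
I = π(d_o⁴ − d_i⁴)/64 = π(29.1⁴ − 22.40⁴)/64 = 2.284×10^4 mm⁴
I = 2.284×10^4 mm⁴ = 2.284×10^-8 m⁴
Effective length L_e = K·L = 2 × 4.83 = 9.660 m
P_cr = π²EI / L_e² = π² × 112×10⁹ × 2.284×10^-8 / 9.660² = 270.6 N

P_cr ≈ 0.271 kN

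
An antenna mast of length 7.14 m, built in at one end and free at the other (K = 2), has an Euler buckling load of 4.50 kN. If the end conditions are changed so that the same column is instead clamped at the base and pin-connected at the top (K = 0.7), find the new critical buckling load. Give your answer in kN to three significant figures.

P_cr ∝ 1/K², so P_cr,new = P_cr,old × (K_old/K_new)² = 4.50 × (2/0.7)²
= 4.50 × 8.163 = 36.7 kN

P_cr ≈ 36.7 kN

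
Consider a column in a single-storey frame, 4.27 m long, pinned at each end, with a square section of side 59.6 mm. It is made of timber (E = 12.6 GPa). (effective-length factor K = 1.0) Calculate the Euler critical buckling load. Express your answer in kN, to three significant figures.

I = a⁴/12 = 59.6⁴/12 = 1.051×10^6 mm⁴
I = 1.051×10^6 mm⁴ = 1.051×10^-6 m⁴
Effective length L_e = K·L = 1 × 4.27 = 4.270 m
P_cr = π²EI / L_e² = π² × 12.6×10⁹ × 1.051×10^-6 / 4.270² = 7.172×10^3 N

P_cr ≈ 7.17 kN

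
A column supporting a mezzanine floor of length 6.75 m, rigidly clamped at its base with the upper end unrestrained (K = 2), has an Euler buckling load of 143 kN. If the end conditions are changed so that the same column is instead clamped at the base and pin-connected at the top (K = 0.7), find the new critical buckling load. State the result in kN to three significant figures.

P_cr ∝ 1/K², so P_cr,new = P_cr,old × (K_old/K_new)² = 143 × (2/0.7)²
= 143 × 8.163 = 1170 kN

P_cr ≈ 1170 kN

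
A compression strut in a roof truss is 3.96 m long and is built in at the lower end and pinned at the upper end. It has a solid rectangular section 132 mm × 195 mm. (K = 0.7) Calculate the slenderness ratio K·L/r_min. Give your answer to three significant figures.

For a rectangle r_min = b/√12 = 132/√12 = 38.11 mm
L_e = K·L = 0.7 × 3.96 m = 2.772 m = 2772.0 mm
λ = L_e / r_min = 2772.0 / 38.11 = 72.7

λ ≈ 72.7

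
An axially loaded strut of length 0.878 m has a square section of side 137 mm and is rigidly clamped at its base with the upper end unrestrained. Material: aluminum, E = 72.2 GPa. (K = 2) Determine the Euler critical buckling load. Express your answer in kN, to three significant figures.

P_cr ≈ 6780 kN

I = a⁴/12 = 137⁴/12 = 2.936×10^7 mm⁴
I = 2.936×10^7 mm⁴ = 2.936×10^-5 m⁴
Effective length L_e = K·L = 2 × 0.878 = 1.756 m
P_cr = π²EI / L_e² = π² × 72.2×10⁹ × 2.936×10^-5 / 1.756² = 6.784×10^6 N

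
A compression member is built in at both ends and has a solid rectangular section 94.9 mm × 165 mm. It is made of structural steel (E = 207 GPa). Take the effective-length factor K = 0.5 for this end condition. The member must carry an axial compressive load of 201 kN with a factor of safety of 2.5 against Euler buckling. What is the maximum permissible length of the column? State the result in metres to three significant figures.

L_max ≈ 13.8 m

Buckling occurs about the weak axis: I_min = h·b³/12 with b = 94.9 mm (the shorter side).
I_min = 165×94.9³/12 = 1.175×10^7 mm⁴
I = 1.175×10^-5 m⁴
Required critical load P_cr = n·P = 2.5 × 201 = 502.5 kN = 5.025×10^5 N
From P_cr = π²EI/(K·L)²:  L = (1/K)·√(π²EI/P_cr) = (1/0.5)·√(π²×2.07×10^11×1.175×10^-5/5.025×10^5)
L = 13.8 m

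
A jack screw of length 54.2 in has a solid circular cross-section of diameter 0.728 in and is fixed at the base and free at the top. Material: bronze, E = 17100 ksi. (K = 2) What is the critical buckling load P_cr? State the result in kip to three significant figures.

I = πd⁴/64 = π×0.728⁴/64 = 1.379×10^-2 in⁴
Effective length L_e = K·L = 2 × 54.2 = 108.4 in
P_cr = π²EI / L_e² = π² × 17100×10³ × 1.379×10^-2 / 108.4² = 198.0 lb

P_cr ≈ 0.198 kip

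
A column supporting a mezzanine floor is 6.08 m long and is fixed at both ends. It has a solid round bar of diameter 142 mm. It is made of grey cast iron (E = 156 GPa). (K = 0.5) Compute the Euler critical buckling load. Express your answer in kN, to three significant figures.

I = πd⁴/64 = π×142⁴/64 = 1.996×10^7 mm⁴
I = 1.996×10^7 mm⁴ = 1.996×10^-5 m⁴
Effective length L_e = K·L = 0.5 × 6.08 = 3.040 m
P_cr = π²EI / L_e² = π² × 156×10⁹ × 1.996×10^-5 / 3.040² = 3.325×10^6 N

P_cr ≈ 3330 kN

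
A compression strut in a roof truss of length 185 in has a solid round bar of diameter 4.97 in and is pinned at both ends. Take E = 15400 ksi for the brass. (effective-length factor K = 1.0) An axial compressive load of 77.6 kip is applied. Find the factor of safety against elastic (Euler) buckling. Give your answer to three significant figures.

I = πd⁴/64 = π×4.97⁴/64 = 29.95 in⁴
Effective length L_e = K·L = 1 × 185 = 185.0 in
P_cr = π²EI / L_e² = π² × 15400×10³ × 29.95 / 185.0² = 1.330×10^5 lb
Factor of safety n = P_cr / P = 133.01 / 77.6 = 1.71

n ≈ 1.71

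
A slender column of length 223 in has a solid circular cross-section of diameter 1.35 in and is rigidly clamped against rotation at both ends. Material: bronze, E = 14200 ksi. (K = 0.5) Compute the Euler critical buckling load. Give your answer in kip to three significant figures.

I = πd⁴/64 = π×1.35⁴/64 = 0.1630 in⁴
Effective length L_e = K·L = 0.5 × 223 = 111.5 in
P_cr = π²EI / L_e² = π² × 14200×10³ × 0.1630 / 111.5² = 1.838×10^3 lb

P_cr ≈ 1.84 kip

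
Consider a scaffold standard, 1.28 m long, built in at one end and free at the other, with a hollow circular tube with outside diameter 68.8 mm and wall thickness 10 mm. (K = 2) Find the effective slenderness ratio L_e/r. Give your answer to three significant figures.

Inner diameter d_i = 68.8 − 2×10 = 48.80 mm
I = π(d_o⁴ − d_i⁴)/64 = π(68.8⁴ − 48.80⁴)/64 = 8.214×10^5 mm⁴
A = 1.847×10^3 mm²;  r_min = √(I/A) = √(8.214×10^5/1.847×10^3) = 21.09 mm
L_e = K·L = 2 × 1.28 m = 2.560 m = 2560.0 mm
λ = L_e / r_min = 2560.0 / 21.09 = 121

λ ≈ 121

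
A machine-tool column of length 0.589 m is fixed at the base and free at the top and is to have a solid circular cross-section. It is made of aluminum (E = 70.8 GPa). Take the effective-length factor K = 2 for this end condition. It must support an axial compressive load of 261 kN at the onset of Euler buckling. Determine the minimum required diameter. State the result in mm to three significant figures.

d ≈ 57.0 mm

L_e = K·L = 2 × 0.589 = 1.178 m
Required I = P_cr·L_e²/(π²E) = 2.610×10^5 × 1.178² / (π² × 7.08×10^10) = 5.183×10^-7 m⁴
I_req = 5.183×10^5 mm⁴
Solid circle: I = πd⁴/64  ⇒  d = (64I/π)^(1/4) = (64×5.183×10^5/π)^(1/4) = 57.0 mm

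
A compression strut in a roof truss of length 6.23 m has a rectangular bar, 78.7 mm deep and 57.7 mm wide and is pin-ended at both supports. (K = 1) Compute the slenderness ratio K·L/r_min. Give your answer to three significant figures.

Buckling occurs about the weak axis: I_min = h·b³/12 with b = 57.7 mm (the shorter side).
I_min = 78.7×57.7³/12 = 1.260×10^6 mm⁴
A = 4.541×10^3 mm²;  r_min = √(I/A) = √(1.260×10^6/4.541×10^3) = 16.66 mm
L_e = K·L = 1 × 6.23 m = 6.230 m = 6230.0 mm
λ = L_e / r_min = 6230.0 / 16.66 = 374

λ ≈ 374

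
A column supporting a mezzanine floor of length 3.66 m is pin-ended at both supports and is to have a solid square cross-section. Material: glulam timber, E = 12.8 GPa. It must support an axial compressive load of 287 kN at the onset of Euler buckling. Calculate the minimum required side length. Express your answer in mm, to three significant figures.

a ≈ 138 mm

L_e = K·L = 1 × 3.66 = 3.660 m
Required I = P_cr·L_e²/(π²E) = 2.870×10^5 × 3.660² / (π² × 1.28×10^10) = 3.043×10^-5 m⁴
I_req = 3.043×10^7 mm⁴
Solid square: I = a⁴/12  ⇒  a = (12I)^(1/4) = (12×3.043×10^7)^(1/4) = 138 mm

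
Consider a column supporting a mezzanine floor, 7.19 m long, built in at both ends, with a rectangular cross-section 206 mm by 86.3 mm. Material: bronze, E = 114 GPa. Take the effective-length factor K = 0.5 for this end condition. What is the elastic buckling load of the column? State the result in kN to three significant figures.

P_cr ≈ 961 kN

Buckling occurs about the weak axis: I_min = h·b³/12 with b = 86.3 mm (the shorter side).
I_min = 206×86.3³/12 = 1.103×10^7 mm⁴
I = 1.103×10^7 mm⁴ = 1.103×10^-5 m⁴
Effective length L_e = K·L = 0.5 × 7.19 = 3.595 m
P_cr = π²EI / L_e² = π² × 114×10⁹ × 1.103×10^-5 / 3.595² = 9.606×10^5 N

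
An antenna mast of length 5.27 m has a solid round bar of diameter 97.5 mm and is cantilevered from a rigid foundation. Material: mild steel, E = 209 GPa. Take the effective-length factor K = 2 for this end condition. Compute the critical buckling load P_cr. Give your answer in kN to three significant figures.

I = πd⁴/64 = π×97.5⁴/64 = 4.436×10^6 mm⁴
I = 4.436×10^6 mm⁴ = 4.436×10^-6 m⁴
Effective length L_e = K·L = 2 × 5.27 = 10.54 m
P_cr = π²EI / L_e² = π² × 209×10⁹ × 4.436×10^-6 / 10.54² = 8.237×10^4 N

P_cr ≈ 82.4 kN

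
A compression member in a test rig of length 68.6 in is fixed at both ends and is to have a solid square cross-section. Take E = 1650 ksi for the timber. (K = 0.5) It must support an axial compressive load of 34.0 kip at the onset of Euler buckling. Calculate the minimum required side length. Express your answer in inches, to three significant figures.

a ≈ 2.33 in

L_e = K·L = 0.5 × 68.6 = 34.30 in
Required I = P_cr·L_e²/(π²E) = 3.400×10^4 × 34.30² / (π² × 1.65×10^6) = 2.456 in⁴
Solid square: I = a⁴/12  ⇒  a = (12I)^(1/4) = (12×2.456)^(1/4) = 2.33 in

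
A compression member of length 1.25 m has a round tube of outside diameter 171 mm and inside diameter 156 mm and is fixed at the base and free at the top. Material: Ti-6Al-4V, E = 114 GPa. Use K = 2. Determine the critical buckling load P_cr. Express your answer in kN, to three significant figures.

d_o = 171 mm, d_i = 156 mm
I = π(d_o⁴ − d_i⁴)/64 = π(171⁴ − 156.0⁴)/64 = 1.290×10^7 mm⁴
I = 1.290×10^7 mm⁴ = 1.290×10^-5 m⁴
Effective length L_e = K·L = 2 × 1.25 = 2.500 m
P_cr = π²EI / L_e² = π² × 114×10⁹ × 1.290×10^-5 / 2.500² = 2.322×10^6 N

P_cr ≈ 2320 kN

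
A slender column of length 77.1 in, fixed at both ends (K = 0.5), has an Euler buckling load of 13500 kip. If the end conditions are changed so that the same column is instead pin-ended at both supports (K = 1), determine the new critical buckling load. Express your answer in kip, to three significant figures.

P_cr ≈ 3380 kip

P_cr ∝ 1/K², so P_cr,new = P_cr,old × (K_old/K_new)² = 13500 × (0.5/1)²
= 13500 × 0.2500 = 3380 kip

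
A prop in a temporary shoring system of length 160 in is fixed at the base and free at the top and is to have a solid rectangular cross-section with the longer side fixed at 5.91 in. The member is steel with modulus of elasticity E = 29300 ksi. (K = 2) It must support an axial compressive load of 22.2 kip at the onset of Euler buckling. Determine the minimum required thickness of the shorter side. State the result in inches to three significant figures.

b ≈ 2.52 in

L_e = K·L = 2 × 160 = 320.0 in
Required I = P_cr·L_e²/(π²E) = 2.220×10^4 × 320.0² / (π² × 2.93×10^7) = 7.861 in⁴
Rectangle, weak axis: I_min = h·b³/12 with h = 5.91 in fixed  ⇒  b = (12I/h)^(1/3) = 2.52 in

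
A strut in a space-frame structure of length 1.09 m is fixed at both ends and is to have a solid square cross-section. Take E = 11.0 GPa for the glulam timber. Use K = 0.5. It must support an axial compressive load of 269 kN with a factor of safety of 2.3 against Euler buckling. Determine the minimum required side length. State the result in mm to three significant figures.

Required P_cr = n·P = 2.3 × 269 = 618.7 kN
L_e = K·L = 0.5 × 1.09 = 0.5450 m
Required I = P_cr·L_e²/(π²E) = 6.187×10^5 × 0.5450² / (π² × 1.10×10^10) = 1.693×10^-6 m⁴
I_req = 1.693×10^6 mm⁴
Solid square: I = a⁴/12  ⇒  a = (12I)^(1/4) = (12×1.693×10^6)^(1/4) = 67.1 mm

a ≈ 67.1 mm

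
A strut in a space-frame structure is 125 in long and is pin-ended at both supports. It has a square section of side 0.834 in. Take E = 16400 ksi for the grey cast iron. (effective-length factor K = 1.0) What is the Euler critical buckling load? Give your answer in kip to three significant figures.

P_cr ≈ 0.418 kip

I = a⁴/12 = 0.834⁴/12 = 4.032×10^-2 in⁴
Effective length L_e = K·L = 1 × 125 = 125.0 in
P_cr = π²EI / L_e² = π² × 16400×10³ × 4.032×10^-2 / 125.0² = 417.6 lb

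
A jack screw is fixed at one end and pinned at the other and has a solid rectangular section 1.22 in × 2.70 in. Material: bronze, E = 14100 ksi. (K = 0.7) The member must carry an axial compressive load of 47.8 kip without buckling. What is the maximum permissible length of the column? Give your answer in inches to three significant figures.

Buckling occurs about the weak axis: I_min = h·b³/12 with b = 1.22 in (the shorter side).
I_min = 2.70×1.22³/12 = 0.4086 in⁴
At the buckling limit P_cr = P = 4.780×10^4 lb
From P_cr = π²EI/(K·L)²:  L = (1/K)·√(π²EI/P_cr) = (1/0.7)·√(π²×1.41×10^7×0.4086/4.780×10^4)
L = 49.3 in

L_max ≈ 49.3 in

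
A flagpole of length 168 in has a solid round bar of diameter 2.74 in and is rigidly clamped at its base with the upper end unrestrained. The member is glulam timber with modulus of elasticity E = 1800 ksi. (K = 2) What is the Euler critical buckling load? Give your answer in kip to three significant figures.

P_cr ≈ 0.435 kip

I = πd⁴/64 = π×2.74⁴/64 = 2.767 in⁴
Effective length L_e = K·L = 2 × 168 = 336.0 in
P_cr = π²EI / L_e² = π² × 1800×10³ × 2.767 / 336.0² = 435.4 lb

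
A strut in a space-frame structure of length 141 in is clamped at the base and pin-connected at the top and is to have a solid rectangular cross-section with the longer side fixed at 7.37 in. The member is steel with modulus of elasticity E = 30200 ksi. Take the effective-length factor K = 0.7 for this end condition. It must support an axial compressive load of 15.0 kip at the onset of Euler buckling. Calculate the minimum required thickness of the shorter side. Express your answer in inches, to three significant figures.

b ≈ 0.928 in

L_e = K·L = 0.7 × 141 = 98.70 in
Required I = P_cr·L_e²/(π²E) = 1.500×10^4 × 98.70² / (π² × 3.02×10^7) = 0.4903 in⁴
Rectangle, weak axis: I_min = h·b³/12 with h = 7.37 in fixed  ⇒  b = (12I/h)^(1/3) = 0.928 in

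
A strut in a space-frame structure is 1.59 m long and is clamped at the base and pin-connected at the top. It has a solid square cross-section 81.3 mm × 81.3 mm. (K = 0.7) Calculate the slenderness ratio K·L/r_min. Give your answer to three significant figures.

For a square r = a/√12 = 81.3/√12 = 23.47 mm
L_e = K·L = 0.7 × 1.59 m = 1.113 m = 1113.0 mm
λ = L_e / r_min = 1113.0 / 23.47 = 47.4

λ ≈ 47.4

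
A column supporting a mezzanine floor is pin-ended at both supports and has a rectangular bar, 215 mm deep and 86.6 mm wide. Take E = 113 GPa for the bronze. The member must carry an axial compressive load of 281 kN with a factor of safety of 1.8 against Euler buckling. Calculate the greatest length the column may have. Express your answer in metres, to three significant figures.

Buckling occurs about the weak axis: I_min = h·b³/12 with b = 86.6 mm (the shorter side).
I_min = 215×86.6³/12 = 1.164×10^7 mm⁴
I = 1.164×10^-5 m⁴
Required critical load P_cr = n·P = 1.8 × 281 = 505.8 kN = 5.058×10^5 N
From P_cr = π²EI/(K·L)²:  L = (1/K)·√(π²EI/P_cr) = (1/1)·√(π²×1.13×10^11×1.164×10^-5/5.058×10^5)
L = 5.07 m

L_max ≈ 5.07 m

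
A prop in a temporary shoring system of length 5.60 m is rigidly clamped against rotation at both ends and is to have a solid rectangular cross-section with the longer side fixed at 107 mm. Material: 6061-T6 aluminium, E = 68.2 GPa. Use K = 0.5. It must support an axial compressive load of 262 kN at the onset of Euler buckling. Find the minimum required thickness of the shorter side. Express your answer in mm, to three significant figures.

L_e = K·L = 0.5 × 5.60 = 2.800 m
Required I = P_cr·L_e²/(π²E) = 2.620×10^5 × 2.800² / (π² × 6.82×10^10) = 3.052×10^-6 m⁴
I_req = 3.052×10^6 mm⁴
Rectangle, weak axis: I_min = h·b³/12 with h = 107 mm fixed  ⇒  b = (12I/h)^(1/3) = 69.9 mm

b ≈ 69.9 mm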